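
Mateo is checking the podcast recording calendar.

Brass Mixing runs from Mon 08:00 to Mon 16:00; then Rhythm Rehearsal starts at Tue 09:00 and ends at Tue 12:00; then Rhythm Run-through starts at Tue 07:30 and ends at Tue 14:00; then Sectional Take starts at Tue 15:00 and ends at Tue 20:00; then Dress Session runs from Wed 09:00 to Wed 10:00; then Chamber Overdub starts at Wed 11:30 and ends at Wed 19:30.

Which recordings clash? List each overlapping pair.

Rhythm Rehearsal & Rhythm Run-through

Two intervals overlap when each starts before the other ends.
Sorted by start: Brass Mixing, Rhythm Run-through, Rhythm Rehearsal, Sectional Take, Dress Session, Chamber Overdub.
Rhythm Run-through starts after Brass Mixing ends — done with Brass Mixing.
Rhythm Rehearsal starts before Rhythm Run-through ends → Rhythm Run-through and Rhythm Rehearsal overlap.
Sectional Take starts after Rhythm Run-through ends — done with Rhythm Run-through.
Sectional Take starts after Rhythm Rehearsal ends — done with Rhythm Rehearsal.
Dress Session starts after Sectional Take ends — done with Sectional Take.
Chamber Overdub starts after Dress Session ends.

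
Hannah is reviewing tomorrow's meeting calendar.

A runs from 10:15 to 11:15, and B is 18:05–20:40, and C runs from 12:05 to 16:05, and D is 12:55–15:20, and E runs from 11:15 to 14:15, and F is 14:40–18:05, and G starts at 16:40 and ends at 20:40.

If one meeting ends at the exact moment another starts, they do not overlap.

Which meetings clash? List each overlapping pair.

B & G, C & D, C & E, C & F, D & E, D & F, F & G

Sorted by start: A, E, C, D, F, G, B.
E starts exactly when A ends (back-to-back, no overlap); A is clear from here.
C starts before E ends → E and C overlap.
D starts before E ends → E and D overlap.
F starts after E ends; E is clear from here.
D starts before C ends → C and D overlap.
F starts before C ends → C and F overlap.
G starts after C ends; C is clear from here.
F starts before D ends → D and F overlap.
G starts after D ends; D is clear from here.
G starts before F ends → F and G overlap.
B starts exactly when F ends (back-to-back, no overlap).
B starts before G ends → G and B overlap.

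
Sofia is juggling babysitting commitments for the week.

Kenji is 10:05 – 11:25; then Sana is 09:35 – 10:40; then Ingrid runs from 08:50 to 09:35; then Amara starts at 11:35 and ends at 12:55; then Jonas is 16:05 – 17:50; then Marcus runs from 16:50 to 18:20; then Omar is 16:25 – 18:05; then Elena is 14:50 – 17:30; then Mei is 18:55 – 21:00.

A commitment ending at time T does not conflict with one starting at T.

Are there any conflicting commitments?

Sorted by start: Ingrid, Sana, Kenji, Amara, Elena, Jonas, Omar, Marcus, Mei.
Sana starts exactly when Ingrid ends (back-to-back, no overlap) — done with Ingrid.
Kenji starts before Sana ends → Sana and Kenji overlap.
That's a conflict, so the schedule is not conflict-free.

Yes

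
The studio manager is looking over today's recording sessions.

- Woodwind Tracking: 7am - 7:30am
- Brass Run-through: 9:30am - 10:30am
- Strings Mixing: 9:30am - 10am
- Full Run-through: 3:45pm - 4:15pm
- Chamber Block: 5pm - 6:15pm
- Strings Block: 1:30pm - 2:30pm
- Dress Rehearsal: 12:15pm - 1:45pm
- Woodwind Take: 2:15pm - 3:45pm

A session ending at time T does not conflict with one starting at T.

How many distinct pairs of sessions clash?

3

Sorted by start: Woodwind Tracking, Brass Run-through, Strings Mixing, Dress Rehearsal, Strings Block, Woodwind Take, Full Run-through, Chamber Block.
Brass Run-through starts after Woodwind Tracking ends, so nothing later overlaps Woodwind Tracking either.
Strings Mixing starts before Brass Run-through ends → Brass Run-through and Strings Mixing overlap.
Dress Rehearsal starts after Brass Run-through ends, so nothing later overlaps Brass Run-through either.
Dress Rehearsal starts after Strings Mixing ends, so nothing later overlaps Strings Mixing either.
Strings Block starts before Dress Rehearsal ends → Dress Rehearsal and Strings Block overlap.
Woodwind Take starts after Dress Rehearsal ends, so nothing later overlaps Dress Rehearsal either.
Woodwind Take starts before Strings Block ends → Strings Block and Woodwind Take overlap.
Full Run-through starts after Strings Block ends, so nothing later overlaps Strings Block either.
Full Run-through starts exactly when Woodwind Take ends (back-to-back, no overlap), so nothing later overlaps Woodwind Take either.
Chamber Block starts after Full Run-through ends.
Overlapping pairs: Brass Run-through & Strings Mixing, Dress Rehearsal & Strings Block, Strings Block & Woodwind Take — 3 in total.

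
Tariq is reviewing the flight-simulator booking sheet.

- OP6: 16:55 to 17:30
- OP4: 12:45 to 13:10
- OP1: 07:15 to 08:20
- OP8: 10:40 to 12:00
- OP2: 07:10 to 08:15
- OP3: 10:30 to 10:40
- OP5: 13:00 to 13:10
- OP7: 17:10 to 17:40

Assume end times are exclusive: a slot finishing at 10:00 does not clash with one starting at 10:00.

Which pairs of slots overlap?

Sorted by start: OP2, OP1, OP3, OP8, OP4, OP5, OP6, OP7.
OP1 starts before OP2 ends → OP2 and OP1 overlap.
OP3 starts after OP2 ends — done with OP2.
OP3 starts after OP1 ends — done with OP1.
OP8 starts exactly when OP3 ends (back-to-back, no overlap) — done with OP3.
OP4 starts after OP8 ends — done with OP8.
OP5 starts before OP4 ends → OP4 and OP5 overlap.
OP6 starts after OP4 ends — done with OP4.
OP6 starts after OP5 ends — done with OP5.
OP7 starts before OP6 ends → OP6 and OP7 overlap.

OP1 & OP2, OP4 & OP5, OP6 & OP7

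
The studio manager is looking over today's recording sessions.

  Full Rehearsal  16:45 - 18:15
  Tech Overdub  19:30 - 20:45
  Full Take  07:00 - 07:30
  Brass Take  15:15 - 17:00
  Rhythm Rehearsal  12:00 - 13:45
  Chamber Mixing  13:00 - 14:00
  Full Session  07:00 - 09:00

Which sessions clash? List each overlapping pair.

Sorted by start: Full Session, Full Take, Rhythm Rehearsal, Chamber Mixing, Brass Take, Full Rehearsal, Tech Overdub.
Full Take starts before Full Session ends → Full Session and Full Take overlap.
Rhythm Rehearsal starts after Full Session ends, so Full Session has no further overlaps.
Rhythm Rehearsal starts after Full Take ends, so Full Take has no further overlaps.
Chamber Mixing starts before Rhythm Rehearsal ends → Rhythm Rehearsal and Chamber Mixing overlap.
Brass Take starts after Rhythm Rehearsal ends, so Rhythm Rehearsal has no further overlaps.
Brass Take starts after Chamber Mixing ends, so Chamber Mixing has no further overlaps.
Full Rehearsal starts before Brass Take ends → Brass Take and Full Rehearsal overlap.
Tech Overdub starts after Brass Take ends.
Tech Overdub starts after Full Rehearsal ends.

Brass Take & Full Rehearsal, Chamber Mixing & Rhythm Rehearsal, Full Session & Full Take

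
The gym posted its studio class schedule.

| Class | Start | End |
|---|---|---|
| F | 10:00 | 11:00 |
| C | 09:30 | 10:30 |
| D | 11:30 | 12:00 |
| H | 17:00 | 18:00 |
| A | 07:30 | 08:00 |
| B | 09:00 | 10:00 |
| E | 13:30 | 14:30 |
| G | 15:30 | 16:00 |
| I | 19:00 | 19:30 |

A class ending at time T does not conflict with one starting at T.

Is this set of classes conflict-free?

Sorted by start: A, B, C, F, D, E, G, H, I.
B starts after A ends; A is clear from here.
C starts before B ends → B and C overlap.
That's a conflict, so the schedule is not conflict-free.

No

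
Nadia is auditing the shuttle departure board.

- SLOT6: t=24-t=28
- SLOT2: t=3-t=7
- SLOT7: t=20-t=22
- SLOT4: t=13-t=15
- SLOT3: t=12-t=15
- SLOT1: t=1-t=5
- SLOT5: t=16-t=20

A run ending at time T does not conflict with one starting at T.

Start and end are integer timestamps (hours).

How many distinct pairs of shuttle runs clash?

2

Sorted by start: SLOT1, SLOT2, SLOT3, SLOT4, SLOT5, SLOT7, SLOT6.
SLOT2 starts before SLOT1 ends → SLOT1 and SLOT2 overlap.
SLOT3 starts after SLOT1 ends — done with SLOT1.
SLOT3 starts after SLOT2 ends — done with SLOT2.
SLOT4 starts before SLOT3 ends → SLOT3 and SLOT4 overlap.
SLOT5 starts after SLOT3 ends — done with SLOT3.
SLOT5 starts after SLOT4 ends — done with SLOT4.
SLOT7 starts exactly when SLOT5 ends (back-to-back, no overlap) — done with SLOT5.
SLOT6 starts after SLOT7 ends.
Overlapping pairs: SLOT1 & SLOT2, SLOT3 & SLOT4 — 2 in total.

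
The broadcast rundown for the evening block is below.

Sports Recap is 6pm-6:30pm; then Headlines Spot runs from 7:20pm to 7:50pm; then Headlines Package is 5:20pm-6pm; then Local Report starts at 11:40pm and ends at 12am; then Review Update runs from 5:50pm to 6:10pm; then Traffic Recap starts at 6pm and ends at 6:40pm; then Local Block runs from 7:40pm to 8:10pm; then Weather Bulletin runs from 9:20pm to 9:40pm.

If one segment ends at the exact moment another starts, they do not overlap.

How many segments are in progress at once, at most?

Sweep the timeline, counting +1 at each start and −1 at each end (ends before starts at a tie):
5:20pm start Headlines Package → 1
5:50pm start Review Update → 2
6pm end Headlines Package → 1
6pm start Sports Recap → 2
6pm start Traffic Recap → 3
6:10pm end Review Update → 2
6:30pm end Sports Recap → 1
6:40pm end Traffic Recap → 0
7:20pm start Headlines Spot → 1
7:40pm start Local Block → 2
7:50pm end Headlines Spot → 1
8:10pm end Local Block → 0
9:20pm start Weather Bulletin → 1
9:40pm end Weather Bulletin → 0
11:40pm start Local Report → 1
12am end Local Report → 0
Peak is 3, at 6pm (Review Update, Sports Recap, Traffic Recap).

3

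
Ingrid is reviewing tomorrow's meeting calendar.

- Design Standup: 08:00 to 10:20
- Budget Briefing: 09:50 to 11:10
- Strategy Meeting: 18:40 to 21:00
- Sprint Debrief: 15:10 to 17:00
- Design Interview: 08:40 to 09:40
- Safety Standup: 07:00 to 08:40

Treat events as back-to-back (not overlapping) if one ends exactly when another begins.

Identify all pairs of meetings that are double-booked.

Sorted by start: Safety Standup, Design Standup, Design Interview, Budget Briefing, Sprint Debrief, Strategy Meeting.
Design Standup starts before Safety Standup ends → Safety Standup and Design Standup overlap.
Design Interview starts exactly when Safety Standup ends (back-to-back, no overlap), so Safety Standup has no further overlaps.
Design Interview starts before Design Standup ends → Design Standup and Design Interview overlap.
Budget Briefing starts before Design Standup ends → Design Standup and Budget Briefing overlap.
Sprint Debrief starts after Design Standup ends, so Design Standup has no further overlaps.
Budget Briefing starts after Design Interview ends, so Design Interview has no further overlaps.
Sprint Debrief starts after Budget Briefing ends, so Budget Briefing has no further overlaps.
Strategy Meeting starts after Sprint Debrief ends.

Budget Briefing & Design Standup, Design Interview & Design Standup, Design Standup & Safety Standup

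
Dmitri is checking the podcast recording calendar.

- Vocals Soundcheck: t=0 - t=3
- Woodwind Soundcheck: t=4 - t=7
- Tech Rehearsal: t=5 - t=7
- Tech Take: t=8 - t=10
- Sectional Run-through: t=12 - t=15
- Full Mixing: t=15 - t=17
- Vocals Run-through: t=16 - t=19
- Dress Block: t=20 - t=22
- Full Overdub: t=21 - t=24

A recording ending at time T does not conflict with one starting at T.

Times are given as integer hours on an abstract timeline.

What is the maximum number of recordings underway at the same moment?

2

Walk through starts and ends in time order (an end at T is processed before a start at T):
t=0 start Vocals Soundcheck → 1
t=3 end Vocals Soundcheck → 0
t=4 start Woodwind Soundcheck → 1
t=5 start Tech Rehearsal → 2
t=7 end Tech Rehearsal → 1
t=7 end Woodwind Soundcheck → 0
t=8 start Tech Take → 1
t=10 end Tech Take → 0
t=12 start Sectional Run-through → 1
t=15 end Sectional Run-through → 0
t=15 start Full Mixing → 1
t=16 start Vocals Run-through → 2
t=17 end Full Mixing → 1
t=19 end Vocals Run-through → 0
t=20 start Dress Block → 1
t=21 start Full Overdub → 2
t=22 end Dress Block → 1
t=24 end Full Overdub → 0
Peak is 2, at t=5 (Tech Rehearsal, Woodwind Soundcheck).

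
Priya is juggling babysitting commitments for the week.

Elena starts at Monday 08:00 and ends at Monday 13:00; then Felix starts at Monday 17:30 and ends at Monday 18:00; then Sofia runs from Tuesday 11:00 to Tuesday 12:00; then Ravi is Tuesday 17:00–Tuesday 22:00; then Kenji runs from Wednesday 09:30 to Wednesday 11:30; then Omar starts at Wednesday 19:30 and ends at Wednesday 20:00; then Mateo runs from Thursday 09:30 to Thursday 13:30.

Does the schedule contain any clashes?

No

Sorted by start: Elena, Felix, Sofia, Ravi, Kenji, Omar, Mateo.
Felix starts after Elena ends, so Elena has no further overlaps.
Sofia starts after Felix ends, so Felix has no further overlaps.
Ravi starts after Sofia ends, so Sofia has no further overlaps.
Kenji starts after Ravi ends, so Ravi has no further overlaps.
Omar starts after Kenji ends, so Kenji has no further overlaps.
Mateo starts after Omar ends.
Every pair is clear; the schedule has no overlaps.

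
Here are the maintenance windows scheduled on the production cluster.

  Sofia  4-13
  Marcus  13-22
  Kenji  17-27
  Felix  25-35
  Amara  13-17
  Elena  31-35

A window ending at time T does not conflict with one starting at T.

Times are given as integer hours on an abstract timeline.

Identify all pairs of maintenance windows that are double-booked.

Amara & Marcus, Elena & Felix, Felix & Kenji, Kenji & Marcus

Sorted by start: Sofia, Marcus, Amara, Kenji, Felix, Elena.
Marcus starts exactly when Sofia ends (back-to-back, no overlap) — done with Sofia.
Amara starts before Marcus ends → Marcus and Amara overlap.
Kenji starts before Marcus ends → Marcus and Kenji overlap.
Felix starts after Marcus ends — done with Marcus.
Kenji starts exactly when Amara ends (back-to-back, no overlap) — done with Amara.
Felix starts before Kenji ends → Kenji and Felix overlap.
Elena starts after Kenji ends.
Elena starts before Felix ends → Felix and Elena overlap.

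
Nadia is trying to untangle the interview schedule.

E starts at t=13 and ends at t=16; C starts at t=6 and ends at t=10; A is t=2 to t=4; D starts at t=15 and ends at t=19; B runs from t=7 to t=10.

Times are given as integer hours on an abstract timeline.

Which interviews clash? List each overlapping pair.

Sorted by start: A, C, B, E, D.
C starts after A ends; A is clear from here.
B starts before C ends → C and B overlap.
E starts after C ends; C is clear from here.
E starts after B ends; B is clear from here.
D starts before E ends → E and D overlap.

B & C, D & E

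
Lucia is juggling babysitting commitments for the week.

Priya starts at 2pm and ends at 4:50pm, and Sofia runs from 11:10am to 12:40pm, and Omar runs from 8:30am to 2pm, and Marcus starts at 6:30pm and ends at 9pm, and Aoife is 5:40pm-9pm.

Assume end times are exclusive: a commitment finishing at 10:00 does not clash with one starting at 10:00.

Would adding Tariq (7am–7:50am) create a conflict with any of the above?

Omar: starts 8:30am at or after Tariq ends 7:50am → clear.
Sofia: starts 11:10am at or after Tariq ends 7:50am → clear.
Priya: starts 2pm at or after Tariq ends 7:50am → clear.
Aoife: starts 5:40pm at or after Tariq ends 7:50am → clear.
Marcus: starts 6:30pm at or after Tariq ends 7:50am → clear.

No — it doesn't clash with anything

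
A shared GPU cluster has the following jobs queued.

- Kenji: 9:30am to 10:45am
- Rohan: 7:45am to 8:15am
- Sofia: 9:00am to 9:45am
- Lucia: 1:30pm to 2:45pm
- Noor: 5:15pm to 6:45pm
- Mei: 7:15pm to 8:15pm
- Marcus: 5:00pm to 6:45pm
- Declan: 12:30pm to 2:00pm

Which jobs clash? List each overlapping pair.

Declan & Lucia, Kenji & Sofia, Marcus & Noor

Check each pair: they overlap iff neither finishes before the other starts.
Sorted by start: Rohan, Sofia, Kenji, Declan, Lucia, Marcus, Noor, Mei.
Sofia starts after Rohan ends, so Rohan has no further overlaps.
Kenji starts before Sofia ends → Sofia and Kenji overlap.
Declan starts after Sofia ends, so Sofia has no further overlaps.
Declan starts after Kenji ends, so Kenji has no further overlaps.
Lucia starts before Declan ends → Declan and Lucia overlap.
Marcus starts after Declan ends, so Declan has no further overlaps.
Marcus starts after Lucia ends, so Lucia has no further overlaps.
Noor starts before Marcus ends → Marcus and Noor overlap.
Mei starts after Marcus ends.
Mei starts after Noor ends.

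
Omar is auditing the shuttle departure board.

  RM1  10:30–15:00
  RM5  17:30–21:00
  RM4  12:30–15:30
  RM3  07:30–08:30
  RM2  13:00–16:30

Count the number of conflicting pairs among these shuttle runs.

Sorted by start: RM3, RM1, RM4, RM2, RM5.
RM1 starts after RM3 ends, so nothing later overlaps RM3 either.
RM4 starts before RM1 ends → RM1 and RM4 overlap.
RM2 starts before RM1 ends → RM1 and RM2 overlap.
RM5 starts after RM1 ends.
RM2 starts before RM4 ends → RM4 and RM2 overlap.
RM5 starts after RM4 ends.
RM5 starts after RM2 ends.
Overlapping pairs: RM1 & RM2, RM1 & RM4, RM2 & RM4 — 3 in total.

3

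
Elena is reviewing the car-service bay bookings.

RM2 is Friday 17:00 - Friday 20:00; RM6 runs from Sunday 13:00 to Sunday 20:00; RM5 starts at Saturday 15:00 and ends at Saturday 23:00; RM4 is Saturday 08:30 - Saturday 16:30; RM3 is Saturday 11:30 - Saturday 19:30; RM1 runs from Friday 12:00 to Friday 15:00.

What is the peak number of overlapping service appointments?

Walk through starts and ends in time order (an end at T is processed before a start at T):
Friday 12:00 start RM1 → 1
Friday 15:00 end RM1 → 0
Friday 17:00 start RM2 → 1
Friday 20:00 end RM2 → 0
Saturday 08:30 start RM4 → 1
Saturday 11:30 start RM3 → 2
Saturday 15:00 start RM5 → 3
Saturday 16:30 end RM4 → 2
Saturday 19:30 end RM3 → 1
Saturday 23:00 end RM5 → 0
Sunday 13:00 start RM6 → 1
Sunday 20:00 end RM6 → 0
Peak is 3, at Saturday 15:00 (RM3, RM4, RM5).

3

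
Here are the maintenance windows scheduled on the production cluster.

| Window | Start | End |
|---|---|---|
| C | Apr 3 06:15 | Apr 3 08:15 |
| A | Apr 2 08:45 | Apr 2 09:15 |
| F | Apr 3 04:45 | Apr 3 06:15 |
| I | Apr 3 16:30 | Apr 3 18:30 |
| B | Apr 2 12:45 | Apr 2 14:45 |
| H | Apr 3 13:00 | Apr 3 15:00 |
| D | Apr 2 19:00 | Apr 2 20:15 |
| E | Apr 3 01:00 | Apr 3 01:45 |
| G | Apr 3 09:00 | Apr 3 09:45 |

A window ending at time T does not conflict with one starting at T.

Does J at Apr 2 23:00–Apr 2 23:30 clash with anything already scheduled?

A: ends Apr 2 09:15 at or before J starts Apr 2 23:00 → clear.
B: ends Apr 2 14:45 at or before J starts Apr 2 23:00 → clear.
D: ends Apr 2 20:15 at or before J starts Apr 2 23:00 → clear.
E: starts Apr 3 01:00 at or after J ends Apr 2 23:30 → clear.
F: starts Apr 3 04:45 at or after J ends Apr 2 23:30 → clear.
C: starts Apr 3 06:15 at or after J ends Apr 2 23:30 → clear.
G: starts Apr 3 09:00 at or after J ends Apr 2 23:30 → clear.
H: starts Apr 3 13:00 at or after J ends Apr 2 23:30 → clear.
I: starts Apr 3 16:30 at or after J ends Apr 2 23:30 → clear.

No — it doesn't clash with anything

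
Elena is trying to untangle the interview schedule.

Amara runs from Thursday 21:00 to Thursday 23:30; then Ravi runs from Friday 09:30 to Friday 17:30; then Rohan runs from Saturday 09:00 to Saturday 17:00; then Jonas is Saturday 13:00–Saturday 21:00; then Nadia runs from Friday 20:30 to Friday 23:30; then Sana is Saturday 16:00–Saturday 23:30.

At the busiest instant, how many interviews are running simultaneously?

3

Sweep the timeline, counting +1 at each start and −1 at each end (ends before starts at a tie):
Thursday 21:00 start Amara → 1
Thursday 23:30 end Amara → 0
Friday 09:30 start Ravi → 1
Friday 17:30 end Ravi → 0
Friday 20:30 start Nadia → 1
Friday 23:30 end Nadia → 0
Saturday 09:00 start Rohan → 1
Saturday 13:00 start Jonas → 2
Saturday 16:00 start Sana → 3
Saturday 17:00 end Rohan → 2
Saturday 21:00 end Jonas → 1
Saturday 23:30 end Sana → 0
Peak is 3, at Saturday 16:00 (Jonas, Rohan, Sana).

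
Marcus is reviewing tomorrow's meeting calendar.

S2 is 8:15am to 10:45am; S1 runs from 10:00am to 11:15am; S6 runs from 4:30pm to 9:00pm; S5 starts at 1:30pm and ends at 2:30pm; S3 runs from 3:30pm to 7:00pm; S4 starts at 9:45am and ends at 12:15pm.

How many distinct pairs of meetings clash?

4

Check each pair: they overlap iff neither finishes before the other starts.
Sorted by start: S2, S4, S1, S5, S3, S6.
S4 starts before S2 ends → S2 and S4 overlap.
S1 starts before S2 ends → S2 and S1 overlap.
S5 starts after S2 ends — done with S2.
S1 starts before S4 ends → S4 and S1 overlap.
S5 starts after S4 ends — done with S4.
S5 starts after S1 ends — done with S1.
S3 starts after S5 ends — done with S5.
S6 starts before S3 ends → S3 and S6 overlap.
Overlapping pairs: S1 & S2, S1 & S4, S2 & S4, S3 & S6 — 4 in total.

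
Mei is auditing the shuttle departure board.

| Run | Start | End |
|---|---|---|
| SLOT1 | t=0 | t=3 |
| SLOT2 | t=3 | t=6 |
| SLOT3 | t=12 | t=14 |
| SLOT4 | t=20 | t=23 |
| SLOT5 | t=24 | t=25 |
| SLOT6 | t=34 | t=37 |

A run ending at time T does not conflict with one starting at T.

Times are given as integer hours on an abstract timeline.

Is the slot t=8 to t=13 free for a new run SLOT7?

SLOT1: ends t=3 at or before SLOT7 starts t=8 → clear.
SLOT2: ends t=6 at or before SLOT7 starts t=8 → clear.
SLOT3: starts t=12 before SLOT7 ends t=13, and ends t=14 after SLOT7 starts t=8 → overlap.
SLOT4: starts t=20 at or after SLOT7 ends t=13 → clear.
SLOT5: starts t=24 at or after SLOT7 ends t=13 → clear.
SLOT6: starts t=34 at or after SLOT7 ends t=13 → clear.
SLOT7 overlaps SLOT3.

No — it overlaps SLOT3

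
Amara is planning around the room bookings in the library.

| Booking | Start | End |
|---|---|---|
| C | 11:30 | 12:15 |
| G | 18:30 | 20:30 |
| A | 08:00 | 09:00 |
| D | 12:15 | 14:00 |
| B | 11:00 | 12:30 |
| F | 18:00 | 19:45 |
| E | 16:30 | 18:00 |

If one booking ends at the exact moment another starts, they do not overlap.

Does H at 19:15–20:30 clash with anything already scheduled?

A: ends 09:00 at or before H starts 19:15 → clear.
B: ends 12:30 at or before H starts 19:15 → clear.
C: ends 12:15 at or before H starts 19:15 → clear.
D: ends 14:00 at or before H starts 19:15 → clear.
E: ends 18:00 at or before H starts 19:15 → clear.
F: starts 18:00 before H ends 20:30, and ends 19:45 after H starts 19:15 → overlap.
G: starts 18:30 before H ends 20:30, and ends 20:30 after H starts 19:15 → overlap.
H overlaps F, G.

Yes — it overlaps F, G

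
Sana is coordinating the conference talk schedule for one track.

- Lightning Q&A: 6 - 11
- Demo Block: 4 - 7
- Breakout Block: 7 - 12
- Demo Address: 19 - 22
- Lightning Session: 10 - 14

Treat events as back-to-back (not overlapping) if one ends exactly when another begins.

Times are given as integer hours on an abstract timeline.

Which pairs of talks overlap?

Breakout Block & Lightning Q&A, Breakout Block & Lightning Session, Demo Block & Lightning Q&A, Lightning Q&A & Lightning Session

Sorted by start: Demo Block, Lightning Q&A, Breakout Block, Lightning Session, Demo Address.
Lightning Q&A starts before Demo Block ends → Demo Block and Lightning Q&A overlap.
Breakout Block starts exactly when Demo Block ends (back-to-back, no overlap) — done with Demo Block.
Breakout Block starts before Lightning Q&A ends → Lightning Q&A and Breakout Block overlap.
Lightning Session starts before Lightning Q&A ends → Lightning Q&A and Lightning Session overlap.
Demo Address starts after Lightning Q&A ends.
Lightning Session starts before Breakout Block ends → Breakout Block and Lightning Session overlap.
Demo Address starts after Breakout Block ends.
Demo Address starts after Lightning Session ends.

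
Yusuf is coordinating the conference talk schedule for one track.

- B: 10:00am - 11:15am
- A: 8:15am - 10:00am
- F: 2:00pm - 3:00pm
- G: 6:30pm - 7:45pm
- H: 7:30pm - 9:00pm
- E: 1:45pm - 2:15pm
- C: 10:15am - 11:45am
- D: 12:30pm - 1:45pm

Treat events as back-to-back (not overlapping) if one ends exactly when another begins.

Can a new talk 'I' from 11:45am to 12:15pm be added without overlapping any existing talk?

A: ends 10:00am at or before I starts 11:45am → clear.
B: ends 11:15am at or before I starts 11:45am → clear.
C: ends 11:45am at or before I starts 11:45am → clear.
D: starts 12:30pm at or after I ends 12:15pm → clear.
E: starts 1:45pm at or after I ends 12:15pm → clear.
F: starts 2:00pm at or after I ends 12:15pm → clear.
G: starts 6:30pm at or after I ends 12:15pm → clear.
H: starts 7:30pm at or after I ends 12:15pm → clear.

Yes — the slot is free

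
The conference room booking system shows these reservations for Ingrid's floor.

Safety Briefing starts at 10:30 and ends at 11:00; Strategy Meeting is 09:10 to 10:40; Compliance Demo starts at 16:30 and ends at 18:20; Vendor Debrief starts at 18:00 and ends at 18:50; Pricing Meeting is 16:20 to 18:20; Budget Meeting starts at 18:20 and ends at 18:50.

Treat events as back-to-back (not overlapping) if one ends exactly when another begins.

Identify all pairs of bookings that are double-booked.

Two intervals overlap when each starts before the other ends.
Sorted by start: Strategy Meeting, Safety Briefing, Pricing Meeting, Compliance Demo, Vendor Debrief, Budget Meeting.
Safety Briefing starts before Strategy Meeting ends → Strategy Meeting and Safety Briefing overlap.
Pricing Meeting starts after Strategy Meeting ends, so nothing later overlaps Strategy Meeting either.
Pricing Meeting starts after Safety Briefing ends, so nothing later overlaps Safety Briefing either.
Compliance Demo starts before Pricing Meeting ends → Pricing Meeting and Compliance Demo overlap.
Vendor Debrief starts before Pricing Meeting ends → Pricing Meeting and Vendor Debrief overlap.
Budget Meeting starts exactly when Pricing Meeting ends (back-to-back, no overlap).
Vendor Debrief starts before Compliance Demo ends → Compliance Demo and Vendor Debrief overlap.
Budget Meeting starts exactly when Compliance Demo ends (back-to-back, no overlap).
Budget Meeting starts before Vendor Debrief ends → Vendor Debrief and Budget Meeting overlap.

Budget Meeting & Vendor Debrief, Compliance Demo & Pricing Meeting, Compliance Demo & Vendor Debrief, Pricing Meeting & Vendor Debrief, Safety Briefing & Strategy Meeting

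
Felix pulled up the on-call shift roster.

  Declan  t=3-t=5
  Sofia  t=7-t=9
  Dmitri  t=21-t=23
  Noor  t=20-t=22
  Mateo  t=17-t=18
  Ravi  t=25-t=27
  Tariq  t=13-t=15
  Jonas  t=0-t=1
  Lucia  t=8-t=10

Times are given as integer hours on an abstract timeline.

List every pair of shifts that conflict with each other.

Sorted by start: Jonas, Declan, Sofia, Lucia, Tariq, Mateo, Noor, Dmitri, Ravi.
Declan starts after Jonas ends, so Jonas has no further overlaps.
Sofia starts after Declan ends, so Declan has no further overlaps.
Lucia starts before Sofia ends → Sofia and Lucia overlap.
Tariq starts after Sofia ends, so Sofia has no further overlaps.
Tariq starts after Lucia ends, so Lucia has no further overlaps.
Mateo starts after Tariq ends, so Tariq has no further overlaps.
Noor starts after Mateo ends, so Mateo has no further overlaps.
Dmitri starts before Noor ends → Noor and Dmitri overlap.
Ravi starts after Noor ends.
Ravi starts after Dmitri ends.

Dmitri & Noor, Lucia & Sofia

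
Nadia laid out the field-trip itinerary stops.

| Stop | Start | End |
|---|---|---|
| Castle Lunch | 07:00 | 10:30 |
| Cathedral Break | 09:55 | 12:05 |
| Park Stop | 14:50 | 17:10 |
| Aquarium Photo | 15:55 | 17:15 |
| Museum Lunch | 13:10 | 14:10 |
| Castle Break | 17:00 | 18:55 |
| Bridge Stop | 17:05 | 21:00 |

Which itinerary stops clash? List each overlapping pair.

Sorted by start: Castle Lunch, Cathedral Break, Museum Lunch, Park Stop, Aquarium Photo, Castle Break, Bridge Stop.
Cathedral Break starts before Castle Lunch ends → Castle Lunch and Cathedral Break overlap.
Museum Lunch starts after Castle Lunch ends; Castle Lunch is clear from here.
Museum Lunch starts after Cathedral Break ends; Cathedral Break is clear from here.
Park Stop starts after Museum Lunch ends; Museum Lunch is clear from here.
Aquarium Photo starts before Park Stop ends → Park Stop and Aquarium Photo overlap.
Castle Break starts before Park Stop ends → Park Stop and Castle Break overlap.
Bridge Stop starts before Park Stop ends → Park Stop and Bridge Stop overlap.
Castle Break starts before Aquarium Photo ends → Aquarium Photo and Castle Break overlap.
Bridge Stop starts before Aquarium Photo ends → Aquarium Photo and Bridge Stop overlap.
Bridge Stop starts before Castle Break ends → Castle Break and Bridge Stop overlap.

Aquarium Photo & Bridge Stop, Aquarium Photo & Castle Break, Aquarium Photo & Park Stop, Bridge Stop & Castle Break, Bridge Stop & Park Stop, Castle Break & Park Stop, Castle Lunch & Cathedral Break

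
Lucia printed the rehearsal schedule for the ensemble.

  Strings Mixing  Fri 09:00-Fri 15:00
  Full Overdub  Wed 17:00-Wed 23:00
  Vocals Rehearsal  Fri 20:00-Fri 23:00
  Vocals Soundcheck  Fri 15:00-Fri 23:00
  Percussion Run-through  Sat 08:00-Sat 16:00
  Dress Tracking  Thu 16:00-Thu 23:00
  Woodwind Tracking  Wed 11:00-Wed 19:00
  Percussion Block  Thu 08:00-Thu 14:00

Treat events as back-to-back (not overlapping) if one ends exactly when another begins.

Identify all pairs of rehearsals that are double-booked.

Full Overdub & Woodwind Tracking, Vocals Rehearsal & Vocals Soundcheck

Check each pair: they overlap iff neither finishes before the other starts.
Sorted by start: Woodwind Tracking, Full Overdub, Percussion Block, Dress Tracking, Strings Mixing, Vocals Soundcheck, Vocals Rehearsal, Percussion Run-through.
Full Overdub starts before Woodwind Tracking ends → Woodwind Tracking and Full Overdub overlap.
Percussion Block starts after Woodwind Tracking ends; Woodwind Tracking is clear from here.
Percussion Block starts after Full Overdub ends; Full Overdub is clear from here.
Dress Tracking starts after Percussion Block ends; Percussion Block is clear from here.
Strings Mixing starts after Dress Tracking ends; Dress Tracking is clear from here.
Vocals Soundcheck starts exactly when Strings Mixing ends (back-to-back, no overlap); Strings Mixing is clear from here.
Vocals Rehearsal starts before Vocals Soundcheck ends → Vocals Soundcheck and Vocals Rehearsal overlap.
Percussion Run-through starts after Vocals Soundcheck ends.
Percussion Run-through starts after Vocals Rehearsal ends.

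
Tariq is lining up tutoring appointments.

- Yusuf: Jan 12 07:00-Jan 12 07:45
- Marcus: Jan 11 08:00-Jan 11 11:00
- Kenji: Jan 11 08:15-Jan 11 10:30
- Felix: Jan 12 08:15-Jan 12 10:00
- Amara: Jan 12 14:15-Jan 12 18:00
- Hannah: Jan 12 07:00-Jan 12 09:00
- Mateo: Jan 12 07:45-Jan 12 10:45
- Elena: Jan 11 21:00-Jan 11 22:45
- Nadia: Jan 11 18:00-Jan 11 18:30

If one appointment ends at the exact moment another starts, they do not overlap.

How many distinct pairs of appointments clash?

5

Sorted by start: Marcus, Kenji, Nadia, Elena, Hannah, Yusuf, Mateo, Felix, Amara.
Kenji starts before Marcus ends → Marcus and Kenji overlap.
Nadia starts after Marcus ends, so nothing later overlaps Marcus either.
Nadia starts after Kenji ends, so nothing later overlaps Kenji either.
Elena starts after Nadia ends, so nothing later overlaps Nadia either.
Hannah starts after Elena ends, so nothing later overlaps Elena either.
Yusuf starts before Hannah ends → Hannah and Yusuf overlap.
Mateo starts before Hannah ends → Hannah and Mateo overlap.
Felix starts before Hannah ends → Hannah and Felix overlap.
Amara starts after Hannah ends.
Mateo starts exactly when Yusuf ends (back-to-back, no overlap), so nothing later overlaps Yusuf either.
Felix starts before Mateo ends → Mateo and Felix overlap.
Amara starts after Mateo ends.
Amara starts after Felix ends.
Overlapping pairs: Felix & Hannah, Felix & Mateo, Hannah & Mateo, Hannah & Yusuf, Kenji & Marcus — 5 in total.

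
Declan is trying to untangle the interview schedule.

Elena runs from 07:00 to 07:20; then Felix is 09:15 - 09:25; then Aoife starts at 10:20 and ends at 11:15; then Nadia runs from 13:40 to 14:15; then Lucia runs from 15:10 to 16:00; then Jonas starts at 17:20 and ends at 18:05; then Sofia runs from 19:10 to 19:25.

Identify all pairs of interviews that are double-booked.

Sorted by start: Elena, Felix, Aoife, Nadia, Lucia, Jonas, Sofia.
Felix starts after Elena ends, so nothing later overlaps Elena either.
Aoife starts after Felix ends, so nothing later overlaps Felix either.
Nadia starts after Aoife ends, so nothing later overlaps Aoife either.
Lucia starts after Nadia ends, so nothing later overlaps Nadia either.
Jonas starts after Lucia ends, so nothing later overlaps Lucia either.
Sofia starts after Jonas ends.

no conflicts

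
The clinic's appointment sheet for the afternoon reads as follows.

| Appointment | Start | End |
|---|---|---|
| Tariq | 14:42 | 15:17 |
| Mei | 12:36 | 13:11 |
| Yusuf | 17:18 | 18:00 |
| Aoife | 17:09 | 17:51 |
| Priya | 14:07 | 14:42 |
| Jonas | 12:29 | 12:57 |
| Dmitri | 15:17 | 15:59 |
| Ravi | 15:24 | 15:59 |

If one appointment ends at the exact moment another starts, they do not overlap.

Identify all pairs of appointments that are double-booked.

Aoife & Yusuf, Dmitri & Ravi, Jonas & Mei

Sorted by start: Jonas, Mei, Priya, Tariq, Dmitri, Ravi, Aoife, Yusuf.
Mei starts before Jonas ends → Jonas and Mei overlap.
Priya starts after Jonas ends, so nothing later overlaps Jonas either.
Priya starts after Mei ends, so nothing later overlaps Mei either.
Tariq starts exactly when Priya ends (back-to-back, no overlap), so nothing later overlaps Priya either.
Dmitri starts exactly when Tariq ends (back-to-back, no overlap), so nothing later overlaps Tariq either.
Ravi starts before Dmitri ends → Dmitri and Ravi overlap.
Aoife starts after Dmitri ends, so nothing later overlaps Dmitri either.
Aoife starts after Ravi ends, so nothing later overlaps Ravi either.
Yusuf starts before Aoife ends → Aoife and Yusuf overlap.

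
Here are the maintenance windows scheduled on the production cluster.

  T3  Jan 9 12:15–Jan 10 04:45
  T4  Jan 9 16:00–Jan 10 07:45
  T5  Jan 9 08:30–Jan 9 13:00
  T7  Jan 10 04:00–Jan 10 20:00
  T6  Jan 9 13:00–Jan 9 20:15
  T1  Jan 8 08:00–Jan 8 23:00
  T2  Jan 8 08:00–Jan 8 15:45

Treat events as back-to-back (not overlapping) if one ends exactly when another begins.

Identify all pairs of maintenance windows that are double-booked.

T1 & T2, T3 & T4, T3 & T5, T3 & T6, T3 & T7, T4 & T6, T4 & T7

Sorted by start: T1, T2, T5, T3, T6, T4, T7.
T2 starts before T1 ends → T1 and T2 overlap.
T5 starts after T1 ends; T1 is clear from here.
T5 starts after T2 ends; T2 is clear from here.
T3 starts before T5 ends → T5 and T3 overlap.
T6 starts exactly when T5 ends (back-to-back, no overlap); T5 is clear from here.
T6 starts before T3 ends → T3 and T6 overlap.
T4 starts before T3 ends → T3 and T4 overlap.
T7 starts before T3 ends → T3 and T7 overlap.
T4 starts before T6 ends → T6 and T4 overlap.
T7 starts after T6 ends.
T7 starts before T4 ends → T4 and T7 overlap.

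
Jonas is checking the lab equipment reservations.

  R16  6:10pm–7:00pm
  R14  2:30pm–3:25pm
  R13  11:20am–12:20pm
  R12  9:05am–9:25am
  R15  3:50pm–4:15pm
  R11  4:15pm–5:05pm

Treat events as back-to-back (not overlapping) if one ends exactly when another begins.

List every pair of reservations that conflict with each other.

Sorted by start: R12, R13, R14, R15, R11, R16.
R13 starts after R12 ends — done with R12.
R14 starts after R13 ends — done with R13.
R15 starts after R14 ends — done with R14.
R11 starts exactly when R15 ends (back-to-back, no overlap) — done with R15.
R16 starts after R11 ends.

none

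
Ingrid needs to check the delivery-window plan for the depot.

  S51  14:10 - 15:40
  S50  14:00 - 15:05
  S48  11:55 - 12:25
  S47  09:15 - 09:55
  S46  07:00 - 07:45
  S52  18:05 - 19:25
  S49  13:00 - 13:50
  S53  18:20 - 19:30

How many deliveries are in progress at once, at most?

2

Sort all start/end points and keep a running count:
07:00 start S46 → 1
07:45 end S46 → 0
09:15 start S47 → 1
09:55 end S47 → 0
11:55 start S48 → 1
12:25 end S48 → 0
13:00 start S49 → 1
13:50 end S49 → 0
14:00 start S50 → 1
14:10 start S51 → 2
15:05 end S50 → 1
15:40 end S51 → 0
18:05 start S52 → 1
18:20 start S53 → 2
19:25 end S52 → 1
19:30 end S53 → 0
Peak is 2, at 14:10 (S50, S51).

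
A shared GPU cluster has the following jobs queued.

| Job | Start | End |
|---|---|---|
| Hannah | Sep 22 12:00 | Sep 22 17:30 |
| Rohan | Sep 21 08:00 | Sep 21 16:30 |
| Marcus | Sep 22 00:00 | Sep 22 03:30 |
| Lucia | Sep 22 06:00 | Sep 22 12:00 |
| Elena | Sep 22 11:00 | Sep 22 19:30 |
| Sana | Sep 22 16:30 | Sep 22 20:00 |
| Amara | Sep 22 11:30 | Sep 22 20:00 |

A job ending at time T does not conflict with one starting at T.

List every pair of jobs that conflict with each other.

Sorted by start: Rohan, Marcus, Lucia, Elena, Amara, Hannah, Sana.
Marcus starts after Rohan ends; Rohan is clear from here.
Lucia starts after Marcus ends; Marcus is clear from here.
Elena starts before Lucia ends → Lucia and Elena overlap.
Amara starts before Lucia ends → Lucia and Amara overlap.
Hannah starts exactly when Lucia ends (back-to-back, no overlap); Lucia is clear from here.
Amara starts before Elena ends → Elena and Amara overlap.
Hannah starts before Elena ends → Elena and Hannah overlap.
Sana starts before Elena ends → Elena and Sana overlap.
Hannah starts before Amara ends → Amara and Hannah overlap.
Sana starts before Amara ends → Amara and Sana overlap.
Sana starts before Hannah ends → Hannah and Sana overlap.

Amara & Elena, Amara & Hannah, Amara & Lucia, Amara & Sana, Elena & Hannah, Elena & Lucia, Elena & Sana, Hannah & Sana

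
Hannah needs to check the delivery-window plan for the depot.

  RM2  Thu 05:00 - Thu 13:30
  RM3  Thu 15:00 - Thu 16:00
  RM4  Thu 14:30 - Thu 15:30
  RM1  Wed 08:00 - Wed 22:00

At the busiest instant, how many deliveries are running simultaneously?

2

Sort all start/end points and keep a running count:
Wed 08:00 start RM1 → 1
Wed 22:00 end RM1 → 0
Thu 05:00 start RM2 → 1
Thu 13:30 end RM2 → 0
Thu 14:30 start RM4 → 1
Thu 15:00 start RM3 → 2
Thu 15:30 end RM4 → 1
Thu 16:00 end RM3 → 0
Peak is 2, at Thu 15:00 (RM3, RM4).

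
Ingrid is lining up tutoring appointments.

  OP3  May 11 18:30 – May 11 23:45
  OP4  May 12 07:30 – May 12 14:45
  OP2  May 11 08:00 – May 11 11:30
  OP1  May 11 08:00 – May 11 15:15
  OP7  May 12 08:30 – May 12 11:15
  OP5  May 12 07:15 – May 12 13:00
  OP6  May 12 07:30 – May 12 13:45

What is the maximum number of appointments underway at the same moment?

Sweep the timeline, counting +1 at each start and −1 at each end (ends before starts at a tie):
May 11 08:00 start OP1 → 1
May 11 08:00 start OP2 → 2
May 11 11:30 end OP2 → 1
May 11 15:15 end OP1 → 0
May 11 18:30 start OP3 → 1
May 11 23:45 end OP3 → 0
May 12 07:15 start OP5 → 1
May 12 07:30 start OP4 → 2
May 12 07:30 start OP6 → 3
May 12 08:30 start OP7 → 4
May 12 11:15 end OP7 → 3
May 12 13:00 end OP5 → 2
May 12 13:45 end OP6 → 1
May 12 14:45 end OP4 → 0
Peak is 4, at May 12 08:30 (OP4, OP5, OP6, OP7).

4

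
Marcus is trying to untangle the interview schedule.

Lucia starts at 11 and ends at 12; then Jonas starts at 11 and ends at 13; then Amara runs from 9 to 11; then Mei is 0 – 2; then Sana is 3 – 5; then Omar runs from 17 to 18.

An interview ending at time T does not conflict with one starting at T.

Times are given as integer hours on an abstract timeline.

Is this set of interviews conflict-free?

No

Sorted by start: Mei, Sana, Amara, Jonas, Lucia, Omar.
Sana starts after Mei ends, so Mei has no further overlaps.
Amara starts after Sana ends, so Sana has no further overlaps.
Jonas starts exactly when Amara ends (back-to-back, no overlap), so Amara has no further overlaps.
Lucia starts before Jonas ends → Jonas and Lucia overlap.
That's a conflict, so the schedule is not conflict-free.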